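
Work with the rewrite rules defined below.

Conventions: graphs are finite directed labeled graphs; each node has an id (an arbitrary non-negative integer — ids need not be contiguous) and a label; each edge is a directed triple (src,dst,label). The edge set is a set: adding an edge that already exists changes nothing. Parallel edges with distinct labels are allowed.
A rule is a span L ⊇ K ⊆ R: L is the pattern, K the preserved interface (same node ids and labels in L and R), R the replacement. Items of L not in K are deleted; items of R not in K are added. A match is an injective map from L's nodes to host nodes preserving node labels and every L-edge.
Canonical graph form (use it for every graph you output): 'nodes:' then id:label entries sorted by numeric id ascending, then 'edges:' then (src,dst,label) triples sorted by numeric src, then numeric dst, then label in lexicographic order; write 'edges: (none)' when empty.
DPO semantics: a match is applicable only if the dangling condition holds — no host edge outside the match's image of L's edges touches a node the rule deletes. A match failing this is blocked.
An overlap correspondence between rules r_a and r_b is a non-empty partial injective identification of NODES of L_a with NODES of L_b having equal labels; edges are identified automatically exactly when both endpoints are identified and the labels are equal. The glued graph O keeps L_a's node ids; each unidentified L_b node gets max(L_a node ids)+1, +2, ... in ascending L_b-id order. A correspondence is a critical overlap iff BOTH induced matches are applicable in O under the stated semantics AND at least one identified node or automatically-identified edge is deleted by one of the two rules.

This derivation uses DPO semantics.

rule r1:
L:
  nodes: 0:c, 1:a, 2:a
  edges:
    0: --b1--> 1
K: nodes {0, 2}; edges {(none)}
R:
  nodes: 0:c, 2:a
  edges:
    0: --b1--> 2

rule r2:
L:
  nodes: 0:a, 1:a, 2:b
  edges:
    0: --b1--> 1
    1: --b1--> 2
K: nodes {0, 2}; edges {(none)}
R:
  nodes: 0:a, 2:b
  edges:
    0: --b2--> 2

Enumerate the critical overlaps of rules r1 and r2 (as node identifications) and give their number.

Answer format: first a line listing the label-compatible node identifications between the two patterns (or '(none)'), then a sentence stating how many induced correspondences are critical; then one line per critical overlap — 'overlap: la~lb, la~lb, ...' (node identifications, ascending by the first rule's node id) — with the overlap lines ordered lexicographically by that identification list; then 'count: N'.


label-compatible node identifications between L(r1) and L(r2): 1~0, 1~1, 2~0, 2~1
1 of the induced correspondences is a critical overlap of r1 and r2.
overlap: 2~1
count: 1


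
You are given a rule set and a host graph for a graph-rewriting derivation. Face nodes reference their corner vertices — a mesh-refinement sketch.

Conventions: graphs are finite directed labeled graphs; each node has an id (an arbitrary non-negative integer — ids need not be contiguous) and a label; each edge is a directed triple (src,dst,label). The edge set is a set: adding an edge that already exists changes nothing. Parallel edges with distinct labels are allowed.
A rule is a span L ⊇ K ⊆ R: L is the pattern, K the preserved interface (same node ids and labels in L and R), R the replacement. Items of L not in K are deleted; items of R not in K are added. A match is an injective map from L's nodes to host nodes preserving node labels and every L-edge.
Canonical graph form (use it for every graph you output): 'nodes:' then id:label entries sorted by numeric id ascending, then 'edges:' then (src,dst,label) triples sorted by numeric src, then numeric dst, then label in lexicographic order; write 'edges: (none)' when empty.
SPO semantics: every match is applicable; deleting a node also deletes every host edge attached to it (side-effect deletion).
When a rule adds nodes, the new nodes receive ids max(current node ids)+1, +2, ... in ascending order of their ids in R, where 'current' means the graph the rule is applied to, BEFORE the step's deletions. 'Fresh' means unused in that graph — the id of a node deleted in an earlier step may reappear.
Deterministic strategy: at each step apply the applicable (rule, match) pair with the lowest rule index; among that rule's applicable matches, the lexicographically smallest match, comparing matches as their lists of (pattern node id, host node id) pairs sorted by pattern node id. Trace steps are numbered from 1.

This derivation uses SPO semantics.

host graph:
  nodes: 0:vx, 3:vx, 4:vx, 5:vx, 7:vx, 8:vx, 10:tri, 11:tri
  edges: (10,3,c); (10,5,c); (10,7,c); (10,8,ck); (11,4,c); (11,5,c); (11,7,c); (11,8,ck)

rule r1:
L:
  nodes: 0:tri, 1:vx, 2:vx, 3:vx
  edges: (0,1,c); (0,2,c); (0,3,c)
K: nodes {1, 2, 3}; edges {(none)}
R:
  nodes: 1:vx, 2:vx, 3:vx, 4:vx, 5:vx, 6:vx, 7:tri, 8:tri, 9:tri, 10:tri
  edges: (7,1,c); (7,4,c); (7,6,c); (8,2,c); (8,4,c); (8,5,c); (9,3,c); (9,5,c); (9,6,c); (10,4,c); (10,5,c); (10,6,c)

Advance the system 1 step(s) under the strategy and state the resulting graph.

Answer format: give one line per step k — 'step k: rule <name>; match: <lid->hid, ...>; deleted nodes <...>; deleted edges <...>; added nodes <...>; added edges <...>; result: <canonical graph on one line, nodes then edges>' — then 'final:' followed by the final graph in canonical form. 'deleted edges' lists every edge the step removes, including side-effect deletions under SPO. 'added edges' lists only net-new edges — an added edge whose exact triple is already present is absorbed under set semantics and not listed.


step 1: rule r1; match: 0->10, 1->3, 2->5, 3->7; deleted nodes 10; deleted edges (10,3,c); (10,5,c); (10,7,c); (10,8,ck); added nodes 12, 13, 14, 15, 16, 17, 18; added edges (15,3,c); (15,12,c); (15,14,c); (16,5,c); (16,12,c); (16,13,c); (17,7,c); (17,13,c); (17,14,c); (18,12,c); (18,13,c); (18,14,c); result: nodes: 0:vx, 3:vx, 4:vx, 5:vx, 7:vx, 8:vx, 11:tri, 12:vx, 13:vx, 14:vx, 15:tri, 16:tri, 17:tri, 18:tri edges: (11,4,c); (11,5,c); (11,7,c); (11,8,ck); (15,3,c); (15,12,c); (15,14,c); (16,5,c); (16,12,c); (16,13,c); (17,7,c); (17,13,c); (17,14,c); (18,12,c); (18,13,c); (18,14,c)
final:
nodes: 0:vx, 3:vx, 4:vx, 5:vx, 7:vx, 8:vx, 11:tri, 12:vx, 13:vx, 14:vx, 15:tri, 16:tri, 17:tri, 18:tri
edges: (11,4,c); (11,5,c); (11,7,c); (11,8,ck); (15,3,c); (15,12,c); (15,14,c); (16,5,c); (16,12,c); (16,13,c); (17,7,c); (17,13,c); (17,14,c); (18,12,c); (18,13,c); (18,14,c)


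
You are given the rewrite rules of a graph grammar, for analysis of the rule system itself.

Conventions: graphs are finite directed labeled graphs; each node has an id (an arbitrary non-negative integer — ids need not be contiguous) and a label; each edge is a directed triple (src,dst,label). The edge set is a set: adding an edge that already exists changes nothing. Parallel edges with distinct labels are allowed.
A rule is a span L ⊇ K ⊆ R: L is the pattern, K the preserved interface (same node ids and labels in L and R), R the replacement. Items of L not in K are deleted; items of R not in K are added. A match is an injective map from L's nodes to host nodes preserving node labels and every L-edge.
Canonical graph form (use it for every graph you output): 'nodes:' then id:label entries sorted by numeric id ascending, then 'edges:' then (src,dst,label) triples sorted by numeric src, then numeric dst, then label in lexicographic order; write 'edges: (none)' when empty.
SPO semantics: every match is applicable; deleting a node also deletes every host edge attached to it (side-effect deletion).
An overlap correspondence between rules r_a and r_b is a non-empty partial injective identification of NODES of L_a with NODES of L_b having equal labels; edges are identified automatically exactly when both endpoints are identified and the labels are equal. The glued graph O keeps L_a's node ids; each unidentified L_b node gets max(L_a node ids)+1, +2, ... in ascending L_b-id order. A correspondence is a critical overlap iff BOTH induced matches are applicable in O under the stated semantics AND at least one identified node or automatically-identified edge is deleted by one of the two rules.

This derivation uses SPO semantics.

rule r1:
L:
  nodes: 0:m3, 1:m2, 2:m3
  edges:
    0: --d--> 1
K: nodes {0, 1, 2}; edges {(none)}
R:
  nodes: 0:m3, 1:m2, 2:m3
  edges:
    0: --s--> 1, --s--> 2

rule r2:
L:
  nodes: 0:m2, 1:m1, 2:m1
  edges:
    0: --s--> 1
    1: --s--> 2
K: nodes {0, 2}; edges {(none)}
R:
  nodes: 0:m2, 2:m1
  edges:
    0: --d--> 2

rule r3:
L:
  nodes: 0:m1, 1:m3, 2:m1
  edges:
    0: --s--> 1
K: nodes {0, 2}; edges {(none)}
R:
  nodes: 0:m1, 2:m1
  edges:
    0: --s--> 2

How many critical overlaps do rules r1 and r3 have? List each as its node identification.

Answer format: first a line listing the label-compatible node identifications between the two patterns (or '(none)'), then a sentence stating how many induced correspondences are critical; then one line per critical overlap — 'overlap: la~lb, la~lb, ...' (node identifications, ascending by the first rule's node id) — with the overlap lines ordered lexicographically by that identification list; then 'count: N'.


label-compatible node identifications between L(r1) and L(r3): 0~1, 2~1
2 of the induced correspondences are critical overlaps of r1 and r3.
overlap: 0~1
overlap: 2~1
count: 2


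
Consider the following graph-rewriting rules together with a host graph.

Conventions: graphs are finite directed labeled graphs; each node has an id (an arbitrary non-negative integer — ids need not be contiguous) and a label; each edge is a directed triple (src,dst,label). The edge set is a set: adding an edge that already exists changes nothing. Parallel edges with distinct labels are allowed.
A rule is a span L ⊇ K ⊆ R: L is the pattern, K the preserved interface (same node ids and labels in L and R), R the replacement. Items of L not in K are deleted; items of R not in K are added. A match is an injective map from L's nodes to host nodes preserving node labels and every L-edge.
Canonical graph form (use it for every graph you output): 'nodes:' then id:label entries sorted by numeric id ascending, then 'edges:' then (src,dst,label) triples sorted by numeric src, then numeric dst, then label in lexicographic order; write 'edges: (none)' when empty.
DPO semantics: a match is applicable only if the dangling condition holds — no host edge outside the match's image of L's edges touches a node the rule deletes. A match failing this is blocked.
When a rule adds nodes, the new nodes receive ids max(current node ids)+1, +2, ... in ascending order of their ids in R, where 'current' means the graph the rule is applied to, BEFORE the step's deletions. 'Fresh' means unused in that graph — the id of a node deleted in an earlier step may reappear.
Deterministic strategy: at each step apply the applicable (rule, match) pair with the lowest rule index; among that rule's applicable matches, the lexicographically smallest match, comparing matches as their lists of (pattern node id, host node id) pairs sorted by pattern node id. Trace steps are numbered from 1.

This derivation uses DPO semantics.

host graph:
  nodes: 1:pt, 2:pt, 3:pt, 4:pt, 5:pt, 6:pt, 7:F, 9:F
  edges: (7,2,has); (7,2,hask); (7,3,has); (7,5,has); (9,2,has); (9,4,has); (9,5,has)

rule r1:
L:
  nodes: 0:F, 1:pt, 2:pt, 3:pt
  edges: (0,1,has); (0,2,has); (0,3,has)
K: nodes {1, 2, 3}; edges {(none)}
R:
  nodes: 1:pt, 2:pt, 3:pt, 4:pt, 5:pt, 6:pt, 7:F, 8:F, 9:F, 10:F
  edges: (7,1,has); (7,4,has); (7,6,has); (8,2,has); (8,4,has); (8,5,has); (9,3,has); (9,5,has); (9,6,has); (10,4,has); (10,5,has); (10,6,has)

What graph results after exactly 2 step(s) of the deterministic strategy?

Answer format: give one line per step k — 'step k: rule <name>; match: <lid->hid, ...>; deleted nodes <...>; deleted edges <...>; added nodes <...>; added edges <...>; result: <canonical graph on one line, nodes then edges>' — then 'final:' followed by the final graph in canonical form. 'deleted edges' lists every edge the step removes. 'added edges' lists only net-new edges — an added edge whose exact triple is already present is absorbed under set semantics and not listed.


step 1: rule r1; match: 0->9, 1->2, 2->4, 3->5; deleted nodes 9; deleted edges (9,2,has); (9,4,has); (9,5,has); added nodes 10, 11, 12, 13, 14, 15, 16; added edges (13,2,has); (13,10,has); (13,12,has); (14,4,has); (14,10,has); (14,11,has); (15,5,has); (15,11,has); (15,12,has); (16,10,has); (16,11,has); (16,12,has); result: nodes: 1:pt, 2:pt, 3:pt, 4:pt, 5:pt, 6:pt, 7:F, 10:pt, 11:pt, 12:pt, 13:F, 14:F, 15:F, 16:F edges: (7,2,has); (7,2,hask); (7,3,has); (7,5,has); (13,2,has); (13,10,has); (13,12,has); (14,4,has); (14,10,has); (14,11,has); (15,5,has); (15,11,has); (15,12,has); (16,10,has); (16,11,has); (16,12,has)
step 2: rule r1; match: 0->13, 1->2, 2->10, 3->12; deleted nodes 13; deleted edges (13,2,has); (13,10,has); (13,12,has); added nodes 17, 18, 19, 20, 21, 22, 23; added edges (20,2,has); (20,17,has); (20,19,has); (21,10,has); (21,17,has); (21,18,has); (22,12,has); (22,18,has); (22,19,has); (23,17,has); (23,18,has); (23,19,has); result: nodes: 1:pt, 2:pt, 3:pt, 4:pt, 5:pt, 6:pt, 7:F, 10:pt, 11:pt, 12:pt, 14:F, 15:F, 16:F, 17:pt, 18:pt, 19:pt, 20:F, 21:F, 22:F, 23:F edges: (7,2,has); (7,2,hask); (7,3,has); (7,5,has); (14,4,has); (14,10,has); (14,11,has); (15,5,has); (15,11,has); (15,12,has); (16,10,has); (16,11,has); (16,12,has); (20,2,has); (20,17,has); (20,19,has); (21,10,has); (21,17,has); (21,18,has); (22,12,has); (22,18,has); (22,19,has); (23,17,has); (23,18,has); (23,19,has)
final:
nodes: 1:pt, 2:pt, 3:pt, 4:pt, 5:pt, 6:pt, 7:F, 10:pt, 11:pt, 12:pt, 14:F, 15:F, 16:F, 17:pt, 18:pt, 19:pt, 20:F, 21:F, 22:F, 23:F
edges: (7,2,has); (7,2,hask); (7,3,has); (7,5,has); (14,4,has); (14,10,has); (14,11,has); (15,5,has); (15,11,has); (15,12,has); (16,10,has); (16,11,has); (16,12,has); (20,2,has); (20,17,has); (20,19,has); (21,10,has); (21,17,has); (21,18,has); (22,12,has); (22,18,has); (22,19,has); (23,17,has); (23,18,has); (23,19,has)


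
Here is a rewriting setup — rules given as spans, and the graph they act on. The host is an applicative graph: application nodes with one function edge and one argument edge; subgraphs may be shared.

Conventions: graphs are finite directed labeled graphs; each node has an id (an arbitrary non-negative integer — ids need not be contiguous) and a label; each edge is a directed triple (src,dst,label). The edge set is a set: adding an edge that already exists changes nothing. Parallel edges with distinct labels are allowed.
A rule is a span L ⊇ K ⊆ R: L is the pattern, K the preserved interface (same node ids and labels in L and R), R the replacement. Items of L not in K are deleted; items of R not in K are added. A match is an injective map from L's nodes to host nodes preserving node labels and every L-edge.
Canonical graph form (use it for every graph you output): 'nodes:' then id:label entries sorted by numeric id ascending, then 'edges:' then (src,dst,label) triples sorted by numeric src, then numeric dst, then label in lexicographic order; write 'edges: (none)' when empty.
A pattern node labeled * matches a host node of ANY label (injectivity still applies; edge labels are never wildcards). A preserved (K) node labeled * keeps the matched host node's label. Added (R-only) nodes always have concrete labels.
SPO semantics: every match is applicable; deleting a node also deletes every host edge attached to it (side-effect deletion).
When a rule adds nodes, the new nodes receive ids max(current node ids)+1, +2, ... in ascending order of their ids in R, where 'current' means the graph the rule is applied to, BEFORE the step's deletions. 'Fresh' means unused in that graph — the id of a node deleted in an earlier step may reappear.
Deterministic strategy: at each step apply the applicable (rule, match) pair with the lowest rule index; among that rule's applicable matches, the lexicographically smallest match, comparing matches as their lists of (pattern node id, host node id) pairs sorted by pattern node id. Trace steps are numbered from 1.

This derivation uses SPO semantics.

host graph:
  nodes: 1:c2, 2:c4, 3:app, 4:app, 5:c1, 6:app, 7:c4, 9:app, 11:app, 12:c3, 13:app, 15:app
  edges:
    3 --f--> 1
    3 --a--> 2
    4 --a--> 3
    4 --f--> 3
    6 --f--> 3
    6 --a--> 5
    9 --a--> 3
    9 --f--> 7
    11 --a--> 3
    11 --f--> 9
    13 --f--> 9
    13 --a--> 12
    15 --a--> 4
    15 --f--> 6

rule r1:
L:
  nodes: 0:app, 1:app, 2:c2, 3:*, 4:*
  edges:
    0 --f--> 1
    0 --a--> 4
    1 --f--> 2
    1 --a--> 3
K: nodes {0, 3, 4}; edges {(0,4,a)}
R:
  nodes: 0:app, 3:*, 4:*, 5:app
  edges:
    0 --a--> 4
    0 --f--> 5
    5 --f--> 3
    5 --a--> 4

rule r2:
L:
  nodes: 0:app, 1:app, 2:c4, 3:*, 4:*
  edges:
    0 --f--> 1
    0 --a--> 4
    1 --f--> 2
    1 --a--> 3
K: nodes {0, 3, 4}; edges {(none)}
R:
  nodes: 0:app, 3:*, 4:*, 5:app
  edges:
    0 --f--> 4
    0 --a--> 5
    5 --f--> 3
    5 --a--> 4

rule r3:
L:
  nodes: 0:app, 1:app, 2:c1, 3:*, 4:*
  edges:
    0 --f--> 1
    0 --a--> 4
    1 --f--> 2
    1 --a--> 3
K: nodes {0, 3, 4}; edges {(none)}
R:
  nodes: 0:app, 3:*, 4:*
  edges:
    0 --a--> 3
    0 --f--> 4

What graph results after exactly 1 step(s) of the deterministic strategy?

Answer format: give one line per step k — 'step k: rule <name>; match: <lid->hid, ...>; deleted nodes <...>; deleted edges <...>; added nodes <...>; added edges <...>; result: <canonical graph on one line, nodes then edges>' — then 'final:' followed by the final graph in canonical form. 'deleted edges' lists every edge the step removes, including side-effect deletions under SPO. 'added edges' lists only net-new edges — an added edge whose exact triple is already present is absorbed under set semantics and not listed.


step 1: rule r1; match: 0->6, 1->3, 2->1, 3->2, 4->5; deleted nodes 1, 3; deleted edges (3,1,f); (3,2,a); (4,3,a); (4,3,f); (6,3,f); (9,3,a); (11,3,a); added nodes 16; added edges (6,16,f); (16,2,f); (16,5,a); result: nodes: 2:c4, 4:app, 5:c1, 6:app, 7:c4, 9:app, 11:app, 12:c3, 13:app, 15:app, 16:app edges: (6,5,a); (6,16,f); (9,7,f); (11,9,f); (13,9,f); (13,12,a); (15,4,a); (15,6,f); (16,2,f); (16,5,a)
final:
nodes: 2:c4, 4:app, 5:c1, 6:app, 7:c4, 9:app, 11:app, 12:c3, 13:app, 15:app, 16:app
edges: (6,5,a); (6,16,f); (9,7,f); (11,9,f); (13,9,f); (13,12,a); (15,4,a); (15,6,f); (16,2,f); (16,5,a)


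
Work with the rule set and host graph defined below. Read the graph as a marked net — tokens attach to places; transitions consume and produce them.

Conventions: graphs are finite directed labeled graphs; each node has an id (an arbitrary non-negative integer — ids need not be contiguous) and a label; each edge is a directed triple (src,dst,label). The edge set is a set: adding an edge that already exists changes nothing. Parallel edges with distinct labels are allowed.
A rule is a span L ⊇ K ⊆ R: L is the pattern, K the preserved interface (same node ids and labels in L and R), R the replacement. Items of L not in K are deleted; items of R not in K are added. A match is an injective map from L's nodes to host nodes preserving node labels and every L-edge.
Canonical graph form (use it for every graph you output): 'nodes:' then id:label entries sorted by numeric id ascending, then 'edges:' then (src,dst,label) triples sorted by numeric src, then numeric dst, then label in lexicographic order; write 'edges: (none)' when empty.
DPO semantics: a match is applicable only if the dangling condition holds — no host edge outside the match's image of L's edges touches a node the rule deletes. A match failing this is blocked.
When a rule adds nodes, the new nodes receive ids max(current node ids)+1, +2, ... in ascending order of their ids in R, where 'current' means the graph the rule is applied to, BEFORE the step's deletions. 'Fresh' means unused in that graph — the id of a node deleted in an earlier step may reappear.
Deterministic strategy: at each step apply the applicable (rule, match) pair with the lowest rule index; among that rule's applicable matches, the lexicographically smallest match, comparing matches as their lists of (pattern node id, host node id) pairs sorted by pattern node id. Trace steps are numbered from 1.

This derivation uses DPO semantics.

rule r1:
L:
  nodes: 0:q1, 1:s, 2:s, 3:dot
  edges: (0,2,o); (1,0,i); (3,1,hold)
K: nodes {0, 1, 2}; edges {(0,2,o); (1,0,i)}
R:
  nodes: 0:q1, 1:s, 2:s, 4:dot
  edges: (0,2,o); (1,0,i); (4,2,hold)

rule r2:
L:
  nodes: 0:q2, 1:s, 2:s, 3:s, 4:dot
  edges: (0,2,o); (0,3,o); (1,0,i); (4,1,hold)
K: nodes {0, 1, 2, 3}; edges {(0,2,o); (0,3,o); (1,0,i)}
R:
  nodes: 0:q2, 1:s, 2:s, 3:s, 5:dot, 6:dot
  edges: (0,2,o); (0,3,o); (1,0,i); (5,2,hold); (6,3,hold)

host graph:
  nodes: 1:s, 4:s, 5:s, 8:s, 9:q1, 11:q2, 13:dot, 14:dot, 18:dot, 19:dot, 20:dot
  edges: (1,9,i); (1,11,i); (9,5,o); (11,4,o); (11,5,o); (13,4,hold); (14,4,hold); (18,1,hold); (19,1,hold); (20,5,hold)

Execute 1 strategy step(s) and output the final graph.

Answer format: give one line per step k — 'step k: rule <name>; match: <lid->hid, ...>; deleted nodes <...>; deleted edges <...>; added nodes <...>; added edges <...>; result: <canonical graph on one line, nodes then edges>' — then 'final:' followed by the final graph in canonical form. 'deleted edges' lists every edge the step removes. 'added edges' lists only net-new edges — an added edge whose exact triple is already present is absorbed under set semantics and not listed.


step 1: rule r1; match: 0->9, 1->1, 2->5, 3->18; deleted nodes 18; deleted edges (18,1,hold); added nodes 21; added edges (21,5,hold); result: nodes: 1:s, 4:s, 5:s, 8:s, 9:q1, 11:q2, 13:dot, 14:dot, 19:dot, 20:dot, 21:dot edges: (1,9,i); (1,11,i); (9,5,o); (11,4,o); (11,5,o); (13,4,hold); (14,4,hold); (19,1,hold); (20,5,hold); (21,5,hold)
final:
nodes: 1:s, 4:s, 5:s, 8:s, 9:q1, 11:q2, 13:dot, 14:dot, 19:dot, 20:dot, 21:dot
edges: (1,9,i); (1,11,i); (9,5,o); (11,4,o); (11,5,o); (13,4,hold); (14,4,hold); (19,1,hold); (20,5,hold); (21,5,hold)


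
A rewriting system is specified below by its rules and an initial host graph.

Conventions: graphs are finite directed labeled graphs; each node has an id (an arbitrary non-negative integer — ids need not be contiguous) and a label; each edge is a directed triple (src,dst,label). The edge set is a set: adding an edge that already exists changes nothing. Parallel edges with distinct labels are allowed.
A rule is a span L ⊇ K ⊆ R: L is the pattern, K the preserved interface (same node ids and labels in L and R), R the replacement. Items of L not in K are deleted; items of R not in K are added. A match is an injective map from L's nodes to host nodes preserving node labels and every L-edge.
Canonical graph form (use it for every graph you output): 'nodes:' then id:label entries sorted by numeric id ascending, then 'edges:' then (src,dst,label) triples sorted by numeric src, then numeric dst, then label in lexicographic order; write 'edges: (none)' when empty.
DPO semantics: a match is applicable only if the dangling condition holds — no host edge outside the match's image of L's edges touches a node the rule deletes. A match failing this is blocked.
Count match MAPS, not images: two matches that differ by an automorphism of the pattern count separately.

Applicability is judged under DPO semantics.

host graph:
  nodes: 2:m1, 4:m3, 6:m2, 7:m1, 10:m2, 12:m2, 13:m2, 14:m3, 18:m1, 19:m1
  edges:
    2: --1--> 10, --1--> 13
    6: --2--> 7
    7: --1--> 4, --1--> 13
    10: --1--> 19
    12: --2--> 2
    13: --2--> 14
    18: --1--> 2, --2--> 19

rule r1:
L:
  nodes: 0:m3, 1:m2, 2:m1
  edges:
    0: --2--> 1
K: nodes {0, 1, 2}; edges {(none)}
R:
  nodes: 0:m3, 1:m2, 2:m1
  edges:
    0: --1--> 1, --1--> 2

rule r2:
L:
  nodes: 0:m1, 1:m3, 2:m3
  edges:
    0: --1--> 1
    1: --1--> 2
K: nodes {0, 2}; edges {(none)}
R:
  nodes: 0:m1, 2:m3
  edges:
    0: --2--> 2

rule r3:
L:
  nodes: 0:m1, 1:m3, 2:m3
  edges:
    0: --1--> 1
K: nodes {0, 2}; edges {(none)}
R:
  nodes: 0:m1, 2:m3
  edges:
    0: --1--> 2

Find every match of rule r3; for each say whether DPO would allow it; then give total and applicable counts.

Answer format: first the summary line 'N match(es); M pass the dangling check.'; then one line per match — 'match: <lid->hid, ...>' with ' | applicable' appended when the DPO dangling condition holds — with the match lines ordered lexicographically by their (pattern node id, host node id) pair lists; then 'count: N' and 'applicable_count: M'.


1 match(es); 1 pass the dangling check.
match: 0->7, 1->4, 2->14 | applicable
count: 1
applicable_count: 1


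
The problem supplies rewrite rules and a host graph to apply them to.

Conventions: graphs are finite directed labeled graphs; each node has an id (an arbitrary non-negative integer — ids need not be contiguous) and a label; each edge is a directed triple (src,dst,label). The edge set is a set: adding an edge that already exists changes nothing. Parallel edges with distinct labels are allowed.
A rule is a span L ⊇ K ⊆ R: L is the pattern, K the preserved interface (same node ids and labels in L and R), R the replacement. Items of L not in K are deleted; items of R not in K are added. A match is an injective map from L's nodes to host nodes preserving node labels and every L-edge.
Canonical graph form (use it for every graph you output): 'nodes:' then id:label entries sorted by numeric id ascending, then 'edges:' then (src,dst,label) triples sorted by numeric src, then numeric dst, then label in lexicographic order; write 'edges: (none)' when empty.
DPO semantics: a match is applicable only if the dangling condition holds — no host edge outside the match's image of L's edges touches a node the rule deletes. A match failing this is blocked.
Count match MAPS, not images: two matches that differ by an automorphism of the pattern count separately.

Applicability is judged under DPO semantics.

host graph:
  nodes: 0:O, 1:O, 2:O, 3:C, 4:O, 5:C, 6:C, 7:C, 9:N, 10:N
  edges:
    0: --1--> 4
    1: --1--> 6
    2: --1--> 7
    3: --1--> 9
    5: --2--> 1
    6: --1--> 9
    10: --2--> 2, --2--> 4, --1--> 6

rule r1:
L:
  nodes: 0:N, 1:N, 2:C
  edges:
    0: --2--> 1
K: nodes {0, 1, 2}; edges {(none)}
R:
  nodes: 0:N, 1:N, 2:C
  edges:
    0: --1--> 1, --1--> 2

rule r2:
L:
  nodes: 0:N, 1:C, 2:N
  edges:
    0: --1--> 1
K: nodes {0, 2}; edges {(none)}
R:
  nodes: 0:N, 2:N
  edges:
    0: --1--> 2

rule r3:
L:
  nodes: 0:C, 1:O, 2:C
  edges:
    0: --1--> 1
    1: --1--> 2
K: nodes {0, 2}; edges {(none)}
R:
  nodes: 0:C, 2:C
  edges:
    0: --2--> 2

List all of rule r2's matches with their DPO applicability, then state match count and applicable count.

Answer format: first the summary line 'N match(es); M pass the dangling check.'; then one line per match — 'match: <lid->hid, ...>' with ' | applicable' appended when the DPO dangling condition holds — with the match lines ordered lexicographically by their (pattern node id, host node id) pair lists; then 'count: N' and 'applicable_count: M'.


1 match(es); 0 pass the dangling check.
match: 0->10, 1->6, 2->9
count: 1
applicable_count: 0


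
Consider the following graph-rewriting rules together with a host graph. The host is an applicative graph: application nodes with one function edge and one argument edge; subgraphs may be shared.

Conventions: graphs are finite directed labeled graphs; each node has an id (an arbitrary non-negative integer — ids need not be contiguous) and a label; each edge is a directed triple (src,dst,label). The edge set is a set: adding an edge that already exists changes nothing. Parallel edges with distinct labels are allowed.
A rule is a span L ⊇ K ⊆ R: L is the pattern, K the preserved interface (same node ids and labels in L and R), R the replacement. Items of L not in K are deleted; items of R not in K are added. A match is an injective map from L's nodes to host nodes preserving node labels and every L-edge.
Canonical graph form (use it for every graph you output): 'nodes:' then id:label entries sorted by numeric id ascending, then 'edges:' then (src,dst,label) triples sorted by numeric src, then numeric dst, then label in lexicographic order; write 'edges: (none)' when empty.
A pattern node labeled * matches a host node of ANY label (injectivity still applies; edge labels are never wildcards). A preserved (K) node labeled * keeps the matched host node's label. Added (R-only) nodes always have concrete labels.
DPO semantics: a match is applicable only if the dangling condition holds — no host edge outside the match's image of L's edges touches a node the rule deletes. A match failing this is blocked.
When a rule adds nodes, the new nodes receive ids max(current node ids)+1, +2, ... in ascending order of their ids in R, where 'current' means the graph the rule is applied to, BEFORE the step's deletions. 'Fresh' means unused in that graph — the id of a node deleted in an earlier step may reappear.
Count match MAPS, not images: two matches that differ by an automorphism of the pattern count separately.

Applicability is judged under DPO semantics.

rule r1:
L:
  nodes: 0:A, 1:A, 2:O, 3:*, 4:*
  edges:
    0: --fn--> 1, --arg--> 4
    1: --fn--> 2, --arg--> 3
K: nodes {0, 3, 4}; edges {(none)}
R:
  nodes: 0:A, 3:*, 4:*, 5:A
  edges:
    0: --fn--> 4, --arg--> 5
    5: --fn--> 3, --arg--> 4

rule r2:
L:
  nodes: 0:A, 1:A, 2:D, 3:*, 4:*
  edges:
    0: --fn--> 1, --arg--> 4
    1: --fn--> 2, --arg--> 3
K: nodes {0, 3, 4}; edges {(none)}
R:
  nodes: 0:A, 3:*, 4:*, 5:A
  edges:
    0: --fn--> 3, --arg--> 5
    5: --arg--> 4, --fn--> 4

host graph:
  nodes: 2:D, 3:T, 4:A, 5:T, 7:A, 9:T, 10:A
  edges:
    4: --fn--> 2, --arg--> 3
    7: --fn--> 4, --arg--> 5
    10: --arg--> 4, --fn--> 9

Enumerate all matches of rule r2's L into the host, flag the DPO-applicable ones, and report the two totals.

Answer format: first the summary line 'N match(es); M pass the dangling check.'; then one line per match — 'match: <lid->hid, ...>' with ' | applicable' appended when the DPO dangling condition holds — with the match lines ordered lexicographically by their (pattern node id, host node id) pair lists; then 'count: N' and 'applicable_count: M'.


1 match(es); 0 pass the dangling check.
match: 0->7, 1->4, 2->2, 3->3, 4->5
count: 1
applicable_count: 0


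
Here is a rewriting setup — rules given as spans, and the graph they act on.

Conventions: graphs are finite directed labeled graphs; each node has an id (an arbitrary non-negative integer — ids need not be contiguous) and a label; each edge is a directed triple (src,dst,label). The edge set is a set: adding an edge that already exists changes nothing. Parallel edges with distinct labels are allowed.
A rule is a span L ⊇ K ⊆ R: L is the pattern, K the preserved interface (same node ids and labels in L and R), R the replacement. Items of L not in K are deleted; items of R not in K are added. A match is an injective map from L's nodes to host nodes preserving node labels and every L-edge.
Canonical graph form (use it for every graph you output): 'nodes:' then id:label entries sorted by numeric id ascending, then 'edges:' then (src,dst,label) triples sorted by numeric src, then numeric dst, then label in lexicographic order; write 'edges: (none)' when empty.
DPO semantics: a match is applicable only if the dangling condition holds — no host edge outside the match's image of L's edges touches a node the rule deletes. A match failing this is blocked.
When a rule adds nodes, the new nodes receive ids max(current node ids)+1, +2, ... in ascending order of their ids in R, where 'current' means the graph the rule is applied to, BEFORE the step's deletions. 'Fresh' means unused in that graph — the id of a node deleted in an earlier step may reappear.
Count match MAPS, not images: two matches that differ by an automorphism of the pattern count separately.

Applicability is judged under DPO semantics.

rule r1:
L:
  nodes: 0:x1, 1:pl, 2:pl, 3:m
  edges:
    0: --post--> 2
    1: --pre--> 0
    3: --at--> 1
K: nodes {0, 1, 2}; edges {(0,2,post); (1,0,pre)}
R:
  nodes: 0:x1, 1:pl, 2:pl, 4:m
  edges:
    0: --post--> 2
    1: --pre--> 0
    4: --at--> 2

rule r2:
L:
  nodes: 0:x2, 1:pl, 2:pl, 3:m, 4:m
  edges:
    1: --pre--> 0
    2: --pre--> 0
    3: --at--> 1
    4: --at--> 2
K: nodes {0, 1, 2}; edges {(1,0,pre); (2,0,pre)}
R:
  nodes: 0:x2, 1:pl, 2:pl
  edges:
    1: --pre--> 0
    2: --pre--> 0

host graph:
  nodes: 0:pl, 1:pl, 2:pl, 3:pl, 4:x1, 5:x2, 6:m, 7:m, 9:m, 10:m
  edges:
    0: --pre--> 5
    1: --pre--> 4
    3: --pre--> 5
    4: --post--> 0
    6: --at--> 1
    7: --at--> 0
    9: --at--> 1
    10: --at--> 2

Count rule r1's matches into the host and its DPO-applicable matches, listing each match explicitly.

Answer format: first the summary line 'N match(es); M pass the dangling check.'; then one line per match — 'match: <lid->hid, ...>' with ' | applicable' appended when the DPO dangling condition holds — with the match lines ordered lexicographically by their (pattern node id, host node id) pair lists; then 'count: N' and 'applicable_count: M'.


2 match(es); 2 pass the dangling check.
match: 0->4, 1->1, 2->0, 3->6 | applicable
match: 0->4, 1->1, 2->0, 3->9 | applicable
count: 2
applicable_count: 2


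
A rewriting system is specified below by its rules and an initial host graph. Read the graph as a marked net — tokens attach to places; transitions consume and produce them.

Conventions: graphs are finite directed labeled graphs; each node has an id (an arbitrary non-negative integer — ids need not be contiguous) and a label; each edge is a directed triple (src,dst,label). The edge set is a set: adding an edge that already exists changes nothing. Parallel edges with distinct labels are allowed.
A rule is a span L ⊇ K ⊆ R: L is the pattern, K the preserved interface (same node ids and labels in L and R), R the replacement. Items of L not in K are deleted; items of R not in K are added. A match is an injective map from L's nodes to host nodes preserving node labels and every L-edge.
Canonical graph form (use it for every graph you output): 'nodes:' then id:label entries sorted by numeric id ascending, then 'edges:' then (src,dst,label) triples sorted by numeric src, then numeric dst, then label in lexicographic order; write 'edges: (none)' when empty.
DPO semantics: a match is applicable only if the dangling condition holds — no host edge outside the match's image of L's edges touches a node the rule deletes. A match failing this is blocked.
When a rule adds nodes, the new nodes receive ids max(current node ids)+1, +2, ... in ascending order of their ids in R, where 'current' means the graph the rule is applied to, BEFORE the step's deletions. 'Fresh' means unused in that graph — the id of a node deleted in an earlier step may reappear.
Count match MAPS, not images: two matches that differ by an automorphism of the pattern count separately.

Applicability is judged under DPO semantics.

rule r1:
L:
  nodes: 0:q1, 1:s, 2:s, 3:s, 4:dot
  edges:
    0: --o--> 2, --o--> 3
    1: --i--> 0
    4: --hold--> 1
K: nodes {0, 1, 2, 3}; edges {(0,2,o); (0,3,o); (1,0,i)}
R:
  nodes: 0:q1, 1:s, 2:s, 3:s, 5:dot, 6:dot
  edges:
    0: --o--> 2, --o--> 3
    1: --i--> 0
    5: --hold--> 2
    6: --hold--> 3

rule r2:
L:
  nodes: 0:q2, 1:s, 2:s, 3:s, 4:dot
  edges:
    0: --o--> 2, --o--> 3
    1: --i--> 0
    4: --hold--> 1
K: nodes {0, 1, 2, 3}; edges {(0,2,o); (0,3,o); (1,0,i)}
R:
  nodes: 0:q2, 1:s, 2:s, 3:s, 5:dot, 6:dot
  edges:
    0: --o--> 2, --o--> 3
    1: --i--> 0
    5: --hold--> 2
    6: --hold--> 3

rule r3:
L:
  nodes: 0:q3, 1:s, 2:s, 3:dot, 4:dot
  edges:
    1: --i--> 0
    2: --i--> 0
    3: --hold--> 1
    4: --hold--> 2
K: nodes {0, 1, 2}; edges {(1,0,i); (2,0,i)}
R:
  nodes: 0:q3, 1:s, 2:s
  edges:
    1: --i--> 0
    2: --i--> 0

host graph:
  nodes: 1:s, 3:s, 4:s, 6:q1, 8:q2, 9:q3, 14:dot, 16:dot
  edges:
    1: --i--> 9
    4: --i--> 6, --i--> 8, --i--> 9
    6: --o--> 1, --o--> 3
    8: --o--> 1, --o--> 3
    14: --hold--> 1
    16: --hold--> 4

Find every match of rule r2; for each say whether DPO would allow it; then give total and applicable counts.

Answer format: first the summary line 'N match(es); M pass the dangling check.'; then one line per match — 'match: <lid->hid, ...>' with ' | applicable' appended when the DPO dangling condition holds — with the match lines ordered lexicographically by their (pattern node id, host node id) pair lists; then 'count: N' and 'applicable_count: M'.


2 match(es); 2 pass the dangling check.
match: 0->8, 1->4, 2->1, 3->3, 4->16 | applicable
match: 0->8, 1->4, 2->3, 3->1, 4->16 | applicable
count: 2
applicable_count: 2


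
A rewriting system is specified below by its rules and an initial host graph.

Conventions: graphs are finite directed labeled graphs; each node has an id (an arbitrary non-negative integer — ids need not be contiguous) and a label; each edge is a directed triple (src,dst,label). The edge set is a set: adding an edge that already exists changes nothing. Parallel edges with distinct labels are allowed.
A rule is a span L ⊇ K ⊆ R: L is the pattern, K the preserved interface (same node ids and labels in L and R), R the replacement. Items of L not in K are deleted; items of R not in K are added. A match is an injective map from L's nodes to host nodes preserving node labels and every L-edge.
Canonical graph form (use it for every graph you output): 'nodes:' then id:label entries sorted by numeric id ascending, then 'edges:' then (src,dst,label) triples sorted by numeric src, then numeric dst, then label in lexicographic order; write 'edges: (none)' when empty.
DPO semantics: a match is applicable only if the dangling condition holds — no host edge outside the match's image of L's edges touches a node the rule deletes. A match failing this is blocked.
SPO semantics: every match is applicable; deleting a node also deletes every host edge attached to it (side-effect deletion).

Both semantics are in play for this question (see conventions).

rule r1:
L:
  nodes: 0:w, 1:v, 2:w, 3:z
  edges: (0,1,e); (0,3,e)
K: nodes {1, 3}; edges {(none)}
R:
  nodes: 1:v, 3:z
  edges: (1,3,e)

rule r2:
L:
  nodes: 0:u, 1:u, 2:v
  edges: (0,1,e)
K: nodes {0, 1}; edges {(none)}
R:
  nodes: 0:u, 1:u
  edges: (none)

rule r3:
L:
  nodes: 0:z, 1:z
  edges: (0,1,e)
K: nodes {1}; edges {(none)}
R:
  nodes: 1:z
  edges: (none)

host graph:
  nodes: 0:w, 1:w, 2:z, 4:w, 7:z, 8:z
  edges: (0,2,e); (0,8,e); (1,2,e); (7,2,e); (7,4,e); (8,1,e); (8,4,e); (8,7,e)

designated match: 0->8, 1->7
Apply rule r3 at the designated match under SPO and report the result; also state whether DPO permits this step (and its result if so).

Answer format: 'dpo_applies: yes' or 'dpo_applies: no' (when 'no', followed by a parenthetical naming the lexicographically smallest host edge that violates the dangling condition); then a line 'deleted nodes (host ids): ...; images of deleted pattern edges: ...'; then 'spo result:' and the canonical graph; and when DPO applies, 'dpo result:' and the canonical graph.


dpo_applies: no
(the rule deletes node 8, which keeps host edge (0,8,e) outside the match image — the dangling condition fails, DPO blocks; SPO proceeds and side-deletes such edges)
deleted nodes (host ids): 8; images of deleted pattern edges: (8,7,e)
spo result:
nodes: 0:w, 1:w, 2:z, 4:w, 7:z
edges: (0,2,e); (1,2,e); (7,2,e); (7,4,e)


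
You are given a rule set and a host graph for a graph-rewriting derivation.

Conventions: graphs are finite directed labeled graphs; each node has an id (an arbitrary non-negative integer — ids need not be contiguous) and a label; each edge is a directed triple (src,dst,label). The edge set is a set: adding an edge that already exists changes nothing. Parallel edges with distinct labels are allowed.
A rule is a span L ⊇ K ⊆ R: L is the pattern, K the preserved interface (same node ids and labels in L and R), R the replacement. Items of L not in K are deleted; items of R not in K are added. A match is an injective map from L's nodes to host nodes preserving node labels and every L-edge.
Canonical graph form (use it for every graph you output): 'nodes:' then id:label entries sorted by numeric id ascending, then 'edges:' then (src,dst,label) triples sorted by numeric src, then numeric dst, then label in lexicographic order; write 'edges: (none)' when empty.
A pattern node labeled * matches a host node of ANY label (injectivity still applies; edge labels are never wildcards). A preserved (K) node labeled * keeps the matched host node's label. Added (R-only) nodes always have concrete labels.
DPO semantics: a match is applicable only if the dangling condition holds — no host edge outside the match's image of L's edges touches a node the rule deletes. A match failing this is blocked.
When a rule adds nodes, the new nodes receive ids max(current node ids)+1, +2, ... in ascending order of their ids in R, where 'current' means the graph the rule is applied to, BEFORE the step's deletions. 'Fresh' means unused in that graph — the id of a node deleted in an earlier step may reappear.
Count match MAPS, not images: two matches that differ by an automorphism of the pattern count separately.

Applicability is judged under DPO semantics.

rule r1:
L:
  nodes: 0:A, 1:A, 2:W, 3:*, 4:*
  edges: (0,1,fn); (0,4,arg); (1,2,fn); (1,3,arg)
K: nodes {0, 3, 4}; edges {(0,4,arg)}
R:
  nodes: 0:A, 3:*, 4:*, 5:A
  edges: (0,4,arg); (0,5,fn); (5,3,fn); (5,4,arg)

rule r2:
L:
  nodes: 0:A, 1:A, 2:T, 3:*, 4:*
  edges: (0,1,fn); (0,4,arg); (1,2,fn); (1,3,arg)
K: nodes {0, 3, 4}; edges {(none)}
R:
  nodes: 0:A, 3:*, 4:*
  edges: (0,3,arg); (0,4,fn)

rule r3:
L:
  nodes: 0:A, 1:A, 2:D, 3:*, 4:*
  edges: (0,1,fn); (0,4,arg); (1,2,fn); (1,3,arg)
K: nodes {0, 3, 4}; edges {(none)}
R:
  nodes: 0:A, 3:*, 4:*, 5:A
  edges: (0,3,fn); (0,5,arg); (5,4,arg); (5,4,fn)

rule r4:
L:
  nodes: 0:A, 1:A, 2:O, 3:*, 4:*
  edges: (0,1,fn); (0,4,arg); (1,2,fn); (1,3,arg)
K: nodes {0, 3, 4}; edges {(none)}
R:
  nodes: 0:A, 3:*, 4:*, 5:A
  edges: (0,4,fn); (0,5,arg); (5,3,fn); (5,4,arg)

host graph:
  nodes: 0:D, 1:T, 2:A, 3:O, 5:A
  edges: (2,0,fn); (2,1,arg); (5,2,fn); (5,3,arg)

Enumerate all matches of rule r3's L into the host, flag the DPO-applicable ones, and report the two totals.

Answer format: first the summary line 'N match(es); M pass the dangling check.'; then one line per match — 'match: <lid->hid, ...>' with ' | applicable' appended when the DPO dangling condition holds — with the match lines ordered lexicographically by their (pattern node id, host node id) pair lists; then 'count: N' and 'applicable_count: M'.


1 match(es); 1 pass the dangling check.
match: 0->5, 1->2, 2->0, 3->1, 4->3 | applicable
count: 1
applicable_count: 1
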